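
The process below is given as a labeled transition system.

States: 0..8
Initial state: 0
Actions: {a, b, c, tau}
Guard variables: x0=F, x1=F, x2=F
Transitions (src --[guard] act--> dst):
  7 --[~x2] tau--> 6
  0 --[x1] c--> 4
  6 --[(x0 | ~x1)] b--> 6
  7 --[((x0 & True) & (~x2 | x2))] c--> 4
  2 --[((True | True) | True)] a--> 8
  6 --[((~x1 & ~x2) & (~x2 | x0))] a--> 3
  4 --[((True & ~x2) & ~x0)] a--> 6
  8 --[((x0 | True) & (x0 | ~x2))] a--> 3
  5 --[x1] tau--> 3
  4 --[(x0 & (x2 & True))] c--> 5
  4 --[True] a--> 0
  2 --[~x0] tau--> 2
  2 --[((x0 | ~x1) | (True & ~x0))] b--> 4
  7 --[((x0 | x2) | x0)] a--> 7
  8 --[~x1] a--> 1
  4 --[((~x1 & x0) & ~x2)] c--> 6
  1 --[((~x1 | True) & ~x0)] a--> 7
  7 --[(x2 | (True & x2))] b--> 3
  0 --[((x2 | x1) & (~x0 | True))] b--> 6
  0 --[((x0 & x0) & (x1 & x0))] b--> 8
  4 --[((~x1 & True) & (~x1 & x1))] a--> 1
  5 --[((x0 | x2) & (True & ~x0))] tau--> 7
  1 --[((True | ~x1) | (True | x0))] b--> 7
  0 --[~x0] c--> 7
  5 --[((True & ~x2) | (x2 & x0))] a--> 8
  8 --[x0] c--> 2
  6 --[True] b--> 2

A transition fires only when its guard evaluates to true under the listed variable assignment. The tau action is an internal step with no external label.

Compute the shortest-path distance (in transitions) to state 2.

Answer: 3

Trace:
Layered search for 2:
  Layer 0: {0}
  Layer 1: {7}
  Layer 2: {6}
  Layer 3: {2,3}
depth(2)=3, e.g. c·tau·b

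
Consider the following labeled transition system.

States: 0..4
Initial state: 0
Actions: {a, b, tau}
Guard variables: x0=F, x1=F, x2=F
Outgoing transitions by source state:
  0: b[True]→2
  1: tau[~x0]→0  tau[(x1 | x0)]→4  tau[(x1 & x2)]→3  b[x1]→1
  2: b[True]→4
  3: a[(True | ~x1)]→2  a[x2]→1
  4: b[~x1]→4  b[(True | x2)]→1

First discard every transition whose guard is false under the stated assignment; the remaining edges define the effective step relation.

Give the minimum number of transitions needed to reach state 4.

Layered search for 4:
  L0 = {0}
  L1 = {2}
  L2 = {4}
depth(4)=2, e.g. b·b

Answer: 2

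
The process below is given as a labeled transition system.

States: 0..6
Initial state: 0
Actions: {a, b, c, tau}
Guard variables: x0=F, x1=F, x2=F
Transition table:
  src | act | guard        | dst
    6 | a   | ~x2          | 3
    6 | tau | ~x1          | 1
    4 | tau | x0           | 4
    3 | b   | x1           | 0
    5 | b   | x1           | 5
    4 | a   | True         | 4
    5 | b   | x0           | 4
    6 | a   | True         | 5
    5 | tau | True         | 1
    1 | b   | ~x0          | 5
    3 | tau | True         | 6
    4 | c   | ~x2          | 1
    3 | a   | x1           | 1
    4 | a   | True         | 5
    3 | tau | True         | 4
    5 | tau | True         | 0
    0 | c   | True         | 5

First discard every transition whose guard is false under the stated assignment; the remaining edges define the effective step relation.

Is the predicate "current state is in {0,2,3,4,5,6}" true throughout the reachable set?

Safe = {0,2,3,4,5,6}
Reach set: {0,1,5}
  0: ok
  1: VIOLATES
  5: ok
counterexample path to 1: c·tau

Answer: INVARIANT VIOLATED at state 1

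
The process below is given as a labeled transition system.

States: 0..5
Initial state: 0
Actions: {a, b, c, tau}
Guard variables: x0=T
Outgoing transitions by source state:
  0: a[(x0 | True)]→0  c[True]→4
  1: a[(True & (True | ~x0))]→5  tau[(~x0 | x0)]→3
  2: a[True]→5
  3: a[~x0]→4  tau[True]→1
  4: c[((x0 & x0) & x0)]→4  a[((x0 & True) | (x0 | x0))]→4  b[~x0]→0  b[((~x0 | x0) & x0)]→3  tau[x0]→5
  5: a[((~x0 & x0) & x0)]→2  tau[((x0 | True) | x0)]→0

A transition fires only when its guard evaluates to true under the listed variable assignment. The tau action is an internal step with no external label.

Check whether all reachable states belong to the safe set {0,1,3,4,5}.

Inv-set: {0,1,3,4,5}
R = {0,1,3,4,5}
  0: ok
  1: ok
  3: ok
  4: ok
  5: ok

Answer: INVARIANT HOLDS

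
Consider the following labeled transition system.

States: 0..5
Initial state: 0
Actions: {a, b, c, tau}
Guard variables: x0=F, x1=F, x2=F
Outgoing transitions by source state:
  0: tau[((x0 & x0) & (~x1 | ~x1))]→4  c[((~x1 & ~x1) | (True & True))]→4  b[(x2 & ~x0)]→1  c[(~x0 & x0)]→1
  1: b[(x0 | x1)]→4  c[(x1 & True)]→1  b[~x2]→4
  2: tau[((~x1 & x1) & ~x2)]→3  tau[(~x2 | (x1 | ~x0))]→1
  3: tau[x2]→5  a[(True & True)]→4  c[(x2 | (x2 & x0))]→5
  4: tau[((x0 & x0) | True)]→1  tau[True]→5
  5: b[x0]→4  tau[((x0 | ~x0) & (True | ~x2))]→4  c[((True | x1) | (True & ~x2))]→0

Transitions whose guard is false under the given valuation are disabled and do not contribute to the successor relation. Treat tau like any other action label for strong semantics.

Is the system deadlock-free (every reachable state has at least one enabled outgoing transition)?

Answer: DEADLOCK-FREE

Trace:
Reachable = {0,1,4,5}
  0: c→4  [deg 1]
  1: b→4  [deg 1]
  4: tau→1  tau→5  [deg 2]
  5: c→0  tau→4  [deg 2]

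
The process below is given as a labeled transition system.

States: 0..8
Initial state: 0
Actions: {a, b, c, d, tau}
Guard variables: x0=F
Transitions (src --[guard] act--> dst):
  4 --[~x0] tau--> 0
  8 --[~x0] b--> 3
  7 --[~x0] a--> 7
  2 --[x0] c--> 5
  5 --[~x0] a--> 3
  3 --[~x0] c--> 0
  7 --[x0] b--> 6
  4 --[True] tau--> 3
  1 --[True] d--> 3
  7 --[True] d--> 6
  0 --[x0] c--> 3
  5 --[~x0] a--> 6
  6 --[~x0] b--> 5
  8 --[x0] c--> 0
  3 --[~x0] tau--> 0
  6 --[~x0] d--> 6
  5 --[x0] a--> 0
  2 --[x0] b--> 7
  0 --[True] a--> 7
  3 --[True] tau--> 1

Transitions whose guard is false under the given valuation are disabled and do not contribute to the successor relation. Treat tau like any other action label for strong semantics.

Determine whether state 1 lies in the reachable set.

Answer: REACHABLE

Working:
14 transition(s) survive guard evaluation.
L0 = {0}
L1 = {7}  now seen {0,7}
L2 = {6}  now seen {0,6,7}
L3 = {5}  now seen {0,5,6,7}
L4 = {3}  now seen {0,3,5,6,7}
L5 = {1}  now seen {0,1,3,5,6,7}
Reachable = {0,1,3,5,6,7}
witness 1: a·d·b·a·tau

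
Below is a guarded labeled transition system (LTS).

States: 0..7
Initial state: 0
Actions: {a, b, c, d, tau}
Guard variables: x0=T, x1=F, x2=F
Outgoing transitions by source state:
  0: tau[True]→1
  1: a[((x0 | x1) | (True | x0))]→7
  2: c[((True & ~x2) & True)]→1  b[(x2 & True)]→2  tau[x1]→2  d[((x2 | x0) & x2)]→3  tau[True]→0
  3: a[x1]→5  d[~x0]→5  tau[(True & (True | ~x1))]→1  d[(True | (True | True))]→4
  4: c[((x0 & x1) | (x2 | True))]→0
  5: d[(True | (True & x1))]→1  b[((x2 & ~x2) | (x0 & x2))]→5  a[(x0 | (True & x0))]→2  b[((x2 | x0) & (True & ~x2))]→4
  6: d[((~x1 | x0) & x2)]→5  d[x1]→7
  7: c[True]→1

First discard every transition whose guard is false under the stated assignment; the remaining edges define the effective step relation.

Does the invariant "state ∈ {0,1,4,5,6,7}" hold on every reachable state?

Answer: INVARIANT HOLDS

Trace:
Safe = {0,1,4,5,6,7}
R = {0,1,7}
  0: ✓
  1: ✓
  7: ✓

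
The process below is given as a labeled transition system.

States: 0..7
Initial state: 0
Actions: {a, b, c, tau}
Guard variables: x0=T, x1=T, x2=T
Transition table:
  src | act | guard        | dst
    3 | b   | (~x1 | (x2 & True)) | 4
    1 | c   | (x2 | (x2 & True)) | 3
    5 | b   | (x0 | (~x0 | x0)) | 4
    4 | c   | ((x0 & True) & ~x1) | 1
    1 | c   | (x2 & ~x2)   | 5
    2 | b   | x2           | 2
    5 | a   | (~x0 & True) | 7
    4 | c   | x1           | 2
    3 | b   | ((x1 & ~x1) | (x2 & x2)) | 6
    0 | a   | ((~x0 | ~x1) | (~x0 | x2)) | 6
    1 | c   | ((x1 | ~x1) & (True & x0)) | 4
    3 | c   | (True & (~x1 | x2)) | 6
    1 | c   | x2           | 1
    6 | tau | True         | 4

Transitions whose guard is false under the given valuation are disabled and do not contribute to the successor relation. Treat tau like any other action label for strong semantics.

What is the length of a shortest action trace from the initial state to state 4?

Answer: 2

Working:
Breadth-first toward 4:
  L0 = {0}
  L1 = {6}
  L2 = {4}
first hit 4 at d=2 via a·tau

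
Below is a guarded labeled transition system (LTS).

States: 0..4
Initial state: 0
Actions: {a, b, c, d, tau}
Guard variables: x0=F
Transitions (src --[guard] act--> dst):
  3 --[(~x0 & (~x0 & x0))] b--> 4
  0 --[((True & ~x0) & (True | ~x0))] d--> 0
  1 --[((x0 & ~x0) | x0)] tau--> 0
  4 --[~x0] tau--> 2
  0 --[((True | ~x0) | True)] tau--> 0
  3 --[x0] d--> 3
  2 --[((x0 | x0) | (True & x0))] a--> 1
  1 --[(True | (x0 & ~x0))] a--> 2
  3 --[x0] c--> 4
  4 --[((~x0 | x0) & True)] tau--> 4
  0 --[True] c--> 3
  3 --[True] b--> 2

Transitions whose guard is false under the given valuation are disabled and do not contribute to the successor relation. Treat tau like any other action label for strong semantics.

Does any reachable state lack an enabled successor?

Answer: DEADLOCK at state 2

Working:
Reachable = {0,2,3}
  0: c→3  d→0  tau→0  [3 out]
  2: ∅  [STUCK]
  3: b→2  [1 out]
witness 2: c·b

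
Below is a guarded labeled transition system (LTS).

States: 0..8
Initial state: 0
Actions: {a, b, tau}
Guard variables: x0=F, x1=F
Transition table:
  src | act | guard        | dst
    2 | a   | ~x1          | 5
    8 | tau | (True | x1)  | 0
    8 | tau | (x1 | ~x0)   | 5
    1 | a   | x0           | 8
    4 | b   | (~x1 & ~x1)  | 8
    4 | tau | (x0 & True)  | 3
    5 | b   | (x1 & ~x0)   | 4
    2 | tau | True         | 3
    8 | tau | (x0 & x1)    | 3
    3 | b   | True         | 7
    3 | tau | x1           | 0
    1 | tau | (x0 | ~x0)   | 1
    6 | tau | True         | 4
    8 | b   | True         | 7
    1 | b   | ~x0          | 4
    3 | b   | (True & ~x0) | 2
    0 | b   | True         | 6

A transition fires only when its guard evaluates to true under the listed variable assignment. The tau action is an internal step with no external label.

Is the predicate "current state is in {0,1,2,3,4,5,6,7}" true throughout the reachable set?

Inv-set: {0,1,2,3,4,5,6,7}
R = {0,4,5,6,7,8}
  0: safe
  4: safe
  5: safe
  6: safe
  7: safe
  8: outside
reach 8 via b·tau·b — violates

Answer: INVARIANT VIOLATED at state 8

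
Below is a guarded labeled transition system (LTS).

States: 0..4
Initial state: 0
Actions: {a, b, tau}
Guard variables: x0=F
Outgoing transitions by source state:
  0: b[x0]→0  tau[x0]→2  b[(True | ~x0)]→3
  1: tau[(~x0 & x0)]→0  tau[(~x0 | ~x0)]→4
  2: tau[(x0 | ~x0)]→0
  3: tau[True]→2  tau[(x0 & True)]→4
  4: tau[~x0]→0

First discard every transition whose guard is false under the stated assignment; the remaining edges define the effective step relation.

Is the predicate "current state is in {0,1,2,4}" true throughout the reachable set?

Answer: INVARIANT VIOLATED at state 3

Analysis:
Inv-set: {0,1,2,4}
Reach set: {0,2,3}
  0: safe
  2: safe
  3: VIOLATES
reach 3 via b — violates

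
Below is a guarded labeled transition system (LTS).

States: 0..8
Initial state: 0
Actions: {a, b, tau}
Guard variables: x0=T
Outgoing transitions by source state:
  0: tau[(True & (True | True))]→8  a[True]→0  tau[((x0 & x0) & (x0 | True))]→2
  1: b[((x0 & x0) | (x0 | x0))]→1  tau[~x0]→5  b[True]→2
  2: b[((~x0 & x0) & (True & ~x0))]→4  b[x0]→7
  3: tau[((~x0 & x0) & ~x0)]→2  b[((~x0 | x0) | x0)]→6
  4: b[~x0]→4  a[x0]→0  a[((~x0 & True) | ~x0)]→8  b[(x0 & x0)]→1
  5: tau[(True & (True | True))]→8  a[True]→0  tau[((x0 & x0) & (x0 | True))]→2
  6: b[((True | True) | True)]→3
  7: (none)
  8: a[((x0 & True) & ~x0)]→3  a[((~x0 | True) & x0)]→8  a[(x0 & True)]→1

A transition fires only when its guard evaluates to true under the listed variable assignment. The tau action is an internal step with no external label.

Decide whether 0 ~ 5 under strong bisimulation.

Refine partition for ~:
  round 0: {{0,1,2,3,4,5,6,7,8}}
  round 1: {{0,5},{1,2,3,6},{4},{7},{8}}
  round 2: {{0,5},{1,3,6},{2},{4},{7},{8}}
  round 3: {{0,5},{1},{2},{3,6},{4},{7},{8}}
stable after 4 split(s): 7 block(s)
[0]={0,5}  [5]={0,5}

Answer: BISIMILAR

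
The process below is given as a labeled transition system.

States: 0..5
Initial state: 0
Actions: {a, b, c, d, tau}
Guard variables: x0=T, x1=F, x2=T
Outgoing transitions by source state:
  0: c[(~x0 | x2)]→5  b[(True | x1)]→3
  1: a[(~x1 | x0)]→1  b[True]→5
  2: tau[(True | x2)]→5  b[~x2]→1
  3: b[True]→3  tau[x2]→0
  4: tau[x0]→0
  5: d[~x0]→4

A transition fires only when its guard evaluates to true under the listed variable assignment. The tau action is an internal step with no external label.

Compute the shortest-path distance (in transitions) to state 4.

Breadth-first toward 4:
  Layer 0: {0}
  Layer 1: {3,5}
4 never appears.

Answer: UNREACHABLE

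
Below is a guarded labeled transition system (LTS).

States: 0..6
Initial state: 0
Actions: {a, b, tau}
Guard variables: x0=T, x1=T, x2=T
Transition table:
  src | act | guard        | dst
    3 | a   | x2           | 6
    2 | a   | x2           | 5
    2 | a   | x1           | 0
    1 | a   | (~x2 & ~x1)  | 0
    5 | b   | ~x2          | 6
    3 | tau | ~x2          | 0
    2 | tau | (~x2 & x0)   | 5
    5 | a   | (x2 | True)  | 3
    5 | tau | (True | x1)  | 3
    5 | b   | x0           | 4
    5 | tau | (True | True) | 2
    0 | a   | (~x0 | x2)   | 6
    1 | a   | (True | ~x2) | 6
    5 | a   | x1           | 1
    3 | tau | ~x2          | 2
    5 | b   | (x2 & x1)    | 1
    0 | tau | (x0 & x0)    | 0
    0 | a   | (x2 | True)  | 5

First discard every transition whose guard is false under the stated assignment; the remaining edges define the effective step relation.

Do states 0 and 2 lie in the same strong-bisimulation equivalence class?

Answer: NOT BISIMILAR

Analysis:
Refine partition for ~:
  π0 = {{0,1,2,3,4,5,6}}
  π1 = {{0},{1,2,3},{4,6},{5}}
  π2 = {{0},{1,3},{2},{4,6},{5}}
5 equivalence class(es) (converged in 3)
0∈{0}, 2∈{2}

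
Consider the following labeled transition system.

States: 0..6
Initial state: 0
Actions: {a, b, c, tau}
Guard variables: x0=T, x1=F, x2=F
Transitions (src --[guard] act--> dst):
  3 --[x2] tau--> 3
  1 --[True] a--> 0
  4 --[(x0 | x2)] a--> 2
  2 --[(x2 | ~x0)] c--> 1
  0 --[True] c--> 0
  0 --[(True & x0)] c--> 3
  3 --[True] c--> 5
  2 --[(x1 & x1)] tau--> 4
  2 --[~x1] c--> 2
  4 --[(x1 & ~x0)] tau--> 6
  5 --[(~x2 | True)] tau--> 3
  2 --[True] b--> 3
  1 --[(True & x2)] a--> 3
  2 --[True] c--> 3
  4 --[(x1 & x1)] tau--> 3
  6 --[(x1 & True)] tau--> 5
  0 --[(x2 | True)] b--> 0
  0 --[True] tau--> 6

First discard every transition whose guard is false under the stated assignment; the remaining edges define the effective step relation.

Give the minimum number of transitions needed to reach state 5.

BFS to 5:
  Layer 0: {0}
  Layer 1: {3,6}
  Layer 2: {5}
first hit 5 at d=2 via c·c

Answer: 2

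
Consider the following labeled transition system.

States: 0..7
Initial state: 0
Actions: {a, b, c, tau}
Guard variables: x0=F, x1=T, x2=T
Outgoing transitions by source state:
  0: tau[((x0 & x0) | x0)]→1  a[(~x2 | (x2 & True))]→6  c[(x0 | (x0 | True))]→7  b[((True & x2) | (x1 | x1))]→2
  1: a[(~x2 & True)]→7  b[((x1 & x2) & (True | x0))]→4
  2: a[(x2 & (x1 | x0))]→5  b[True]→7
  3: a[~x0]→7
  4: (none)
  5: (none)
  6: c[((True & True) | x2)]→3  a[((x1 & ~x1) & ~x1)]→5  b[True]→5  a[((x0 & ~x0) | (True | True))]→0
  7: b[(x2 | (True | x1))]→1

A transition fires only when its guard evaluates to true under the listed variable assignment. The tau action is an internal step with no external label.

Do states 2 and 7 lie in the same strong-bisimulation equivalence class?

Bisimulation quotient by refinement:
  round 0: {{0,1,2,3,4,5,6,7}}
  round 1: {{0,6},{1,7},{2},{3},{4,5}}
  round 2: {{0},{1},{2},{3},{4,5},{6},{7}}
Fixed point at round 3; 7 class(es).
class of 2: {2}; class of 7: {7}

Answer: NOT BISIMILAR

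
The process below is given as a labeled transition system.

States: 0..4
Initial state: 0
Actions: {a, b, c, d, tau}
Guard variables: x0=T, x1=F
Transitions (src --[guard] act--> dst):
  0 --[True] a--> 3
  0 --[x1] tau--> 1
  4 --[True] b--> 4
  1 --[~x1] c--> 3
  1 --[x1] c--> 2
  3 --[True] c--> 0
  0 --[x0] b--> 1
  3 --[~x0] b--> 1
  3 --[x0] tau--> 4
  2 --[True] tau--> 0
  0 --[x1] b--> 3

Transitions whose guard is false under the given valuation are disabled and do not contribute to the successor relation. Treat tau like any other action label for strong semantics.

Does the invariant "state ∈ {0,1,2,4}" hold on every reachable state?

Allowed set {0,1,2,4}
Reachable = {0,1,3,4}
  0: ✓
  1: ✓
  3: ✗ unsafe
  4: ✓
reach 3 via a — violates

Answer: INVARIANT VIOLATED at state 3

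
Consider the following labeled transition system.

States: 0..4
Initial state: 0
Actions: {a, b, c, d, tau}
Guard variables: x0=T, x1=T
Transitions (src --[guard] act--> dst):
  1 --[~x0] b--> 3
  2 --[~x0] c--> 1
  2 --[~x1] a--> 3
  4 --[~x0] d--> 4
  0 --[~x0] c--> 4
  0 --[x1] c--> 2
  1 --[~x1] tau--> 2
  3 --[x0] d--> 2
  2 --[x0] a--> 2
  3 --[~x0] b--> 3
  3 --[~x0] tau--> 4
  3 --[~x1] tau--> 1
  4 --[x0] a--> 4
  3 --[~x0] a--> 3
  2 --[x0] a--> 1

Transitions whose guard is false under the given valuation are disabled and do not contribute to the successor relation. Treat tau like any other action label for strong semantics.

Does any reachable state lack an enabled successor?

Answer: DEADLOCK at state 1

Analysis:
R = {0,1,2}
  0: c→2  [1 exit(s)]
  1: ∅  [no exit]
  2: a→1  a→2  [2 exit(s)]
witness 1: c·a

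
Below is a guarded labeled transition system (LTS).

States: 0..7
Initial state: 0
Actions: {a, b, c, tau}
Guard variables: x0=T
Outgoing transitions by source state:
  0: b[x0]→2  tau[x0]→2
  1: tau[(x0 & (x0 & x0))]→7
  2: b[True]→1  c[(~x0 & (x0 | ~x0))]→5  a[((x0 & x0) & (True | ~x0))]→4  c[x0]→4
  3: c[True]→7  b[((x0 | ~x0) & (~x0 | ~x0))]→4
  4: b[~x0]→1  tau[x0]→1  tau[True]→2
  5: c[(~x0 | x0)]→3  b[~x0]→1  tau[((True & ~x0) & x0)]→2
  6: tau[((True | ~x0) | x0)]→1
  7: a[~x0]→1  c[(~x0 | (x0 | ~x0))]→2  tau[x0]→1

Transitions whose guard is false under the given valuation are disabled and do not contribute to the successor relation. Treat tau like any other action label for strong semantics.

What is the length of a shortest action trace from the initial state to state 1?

BFS to 1:
  Layer 0: {0}
  Layer 1: {2}
  Layer 2: {1,4}
first hit 1 at d=2 via b·b

Answer: 2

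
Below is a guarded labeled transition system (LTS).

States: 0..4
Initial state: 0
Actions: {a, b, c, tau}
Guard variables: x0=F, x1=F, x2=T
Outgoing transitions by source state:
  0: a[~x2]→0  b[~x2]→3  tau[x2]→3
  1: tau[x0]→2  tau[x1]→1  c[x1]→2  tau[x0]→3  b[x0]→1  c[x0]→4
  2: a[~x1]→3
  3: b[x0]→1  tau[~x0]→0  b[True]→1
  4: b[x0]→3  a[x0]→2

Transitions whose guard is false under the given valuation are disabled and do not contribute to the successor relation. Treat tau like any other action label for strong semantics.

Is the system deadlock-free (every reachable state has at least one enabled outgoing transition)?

Answer: DEADLOCK at state 1

Trace:
Reach set: {0,1,3}
  0: tau→3  [1 out]
  1: ∅  [no exit]
  3: b→1  tau→0  [2 out]
witness 1: tau·b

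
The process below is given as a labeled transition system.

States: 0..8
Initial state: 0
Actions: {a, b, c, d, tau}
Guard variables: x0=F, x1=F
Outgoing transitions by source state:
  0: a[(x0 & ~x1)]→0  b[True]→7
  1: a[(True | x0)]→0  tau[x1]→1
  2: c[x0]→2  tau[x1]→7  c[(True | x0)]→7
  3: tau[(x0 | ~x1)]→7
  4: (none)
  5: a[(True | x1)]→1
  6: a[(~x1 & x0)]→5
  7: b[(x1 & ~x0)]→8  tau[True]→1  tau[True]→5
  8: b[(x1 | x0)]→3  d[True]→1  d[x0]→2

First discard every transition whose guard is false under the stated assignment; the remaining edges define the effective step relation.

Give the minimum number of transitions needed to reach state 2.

Breadth-first toward 2:
  Layer 0: {0}
  Layer 1: {7}
  Layer 2: {1,5}
2 never appears.

Answer: UNREACHABLE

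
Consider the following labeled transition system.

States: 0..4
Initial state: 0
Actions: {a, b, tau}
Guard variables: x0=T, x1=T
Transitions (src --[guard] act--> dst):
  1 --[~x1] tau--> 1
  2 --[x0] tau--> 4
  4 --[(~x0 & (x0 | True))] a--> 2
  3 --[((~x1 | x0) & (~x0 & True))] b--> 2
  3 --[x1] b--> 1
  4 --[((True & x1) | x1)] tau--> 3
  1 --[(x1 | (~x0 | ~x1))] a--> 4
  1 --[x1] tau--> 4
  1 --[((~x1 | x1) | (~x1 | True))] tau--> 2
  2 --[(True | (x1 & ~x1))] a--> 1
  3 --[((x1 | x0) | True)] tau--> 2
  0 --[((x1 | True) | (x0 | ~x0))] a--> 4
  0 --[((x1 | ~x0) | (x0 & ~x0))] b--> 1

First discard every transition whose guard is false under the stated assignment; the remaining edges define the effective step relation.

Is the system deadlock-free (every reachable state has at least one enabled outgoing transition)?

Reach set: {0,1,2,3,4}
  0: a→4  b→1  [2 exit(s)]
  1: a→4  tau→2  tau→4  [3 exit(s)]
  2: a→1  tau→4  [2 exit(s)]
  3: b→1  tau→2  [2 exit(s)]
  4: tau→3  [1 exit(s)]

Answer: DEADLOCK-FREE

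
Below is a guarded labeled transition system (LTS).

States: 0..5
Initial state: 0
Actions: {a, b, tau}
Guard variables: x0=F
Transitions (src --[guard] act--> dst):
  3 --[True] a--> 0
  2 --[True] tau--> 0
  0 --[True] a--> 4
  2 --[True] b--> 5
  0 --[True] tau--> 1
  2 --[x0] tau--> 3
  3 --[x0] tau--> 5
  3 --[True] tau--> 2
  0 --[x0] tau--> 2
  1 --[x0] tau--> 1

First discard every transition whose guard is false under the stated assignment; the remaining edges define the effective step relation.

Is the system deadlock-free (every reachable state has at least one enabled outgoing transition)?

Reach set: {0,1,4}
  0: a→4  tau→1  [2 out]
  1: ∅  [no exit]
  4: ∅  [no exit]
Path to 1: tau

Answer: DEADLOCK at state 1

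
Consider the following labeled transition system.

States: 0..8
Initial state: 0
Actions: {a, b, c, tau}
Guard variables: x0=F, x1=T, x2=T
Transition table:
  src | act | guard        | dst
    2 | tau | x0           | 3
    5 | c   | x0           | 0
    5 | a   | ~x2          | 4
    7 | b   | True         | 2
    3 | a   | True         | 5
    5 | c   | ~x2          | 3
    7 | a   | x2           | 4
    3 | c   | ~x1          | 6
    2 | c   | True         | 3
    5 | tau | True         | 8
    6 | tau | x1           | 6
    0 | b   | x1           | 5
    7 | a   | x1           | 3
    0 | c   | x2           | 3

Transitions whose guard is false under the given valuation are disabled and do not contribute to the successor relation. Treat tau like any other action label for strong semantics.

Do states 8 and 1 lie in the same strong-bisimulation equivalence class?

Refine partition for ~:
  P[0] = {{0,1,2,3,4,5,6,7,8}}
  P[1] = {{0},{1,4,8},{2},{3},{5,6},{7}}
  P[2] = {{0},{1,4,8},{2},{3},{5},{6},{7}}
stable after 3 split(s): 7 block(s)
class of 8: {1,4,8}; class of 1: {1,4,8}

Answer: BISIMILAR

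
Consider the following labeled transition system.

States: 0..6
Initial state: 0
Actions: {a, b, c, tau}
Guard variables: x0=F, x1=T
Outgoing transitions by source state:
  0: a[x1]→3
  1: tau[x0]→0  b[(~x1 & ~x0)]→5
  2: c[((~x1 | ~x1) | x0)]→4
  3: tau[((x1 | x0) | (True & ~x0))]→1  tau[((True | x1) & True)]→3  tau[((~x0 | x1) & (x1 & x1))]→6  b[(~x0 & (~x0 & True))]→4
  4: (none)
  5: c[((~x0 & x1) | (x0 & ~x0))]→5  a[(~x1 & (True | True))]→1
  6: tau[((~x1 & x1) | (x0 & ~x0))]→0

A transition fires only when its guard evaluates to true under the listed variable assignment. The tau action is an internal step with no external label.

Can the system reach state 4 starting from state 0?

Answer: REACHABLE

Trace:
6 transition(s) survive guard evaluation.
depth 0: {0}
depth 1: {3}  total {0,3}
depth 2: {1,4,6}  total {0,1,3,4,6}
Reach set: {0,1,3,4,6}
witness 4: a·b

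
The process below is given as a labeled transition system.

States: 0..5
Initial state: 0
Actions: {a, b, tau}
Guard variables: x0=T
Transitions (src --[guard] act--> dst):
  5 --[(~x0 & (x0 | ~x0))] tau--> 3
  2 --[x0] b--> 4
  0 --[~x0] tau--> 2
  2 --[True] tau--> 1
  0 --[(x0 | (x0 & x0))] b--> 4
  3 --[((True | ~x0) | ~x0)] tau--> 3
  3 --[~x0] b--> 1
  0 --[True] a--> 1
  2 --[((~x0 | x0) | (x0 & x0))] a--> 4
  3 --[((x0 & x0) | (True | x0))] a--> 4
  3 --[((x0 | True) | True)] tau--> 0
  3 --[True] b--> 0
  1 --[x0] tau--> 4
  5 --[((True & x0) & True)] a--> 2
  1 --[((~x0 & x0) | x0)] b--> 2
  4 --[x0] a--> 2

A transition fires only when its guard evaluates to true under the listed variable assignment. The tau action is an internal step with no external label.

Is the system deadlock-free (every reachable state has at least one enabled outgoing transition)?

Reachable = {0,1,2,4}
  0: a→1  b→4  [2 exit(s)]
  1: b→2  tau→4  [2 exit(s)]
  2: a→4  b→4  tau→1  [3 exit(s)]
  4: a→2  [1 exit(s)]

Answer: DEADLOCK-FREE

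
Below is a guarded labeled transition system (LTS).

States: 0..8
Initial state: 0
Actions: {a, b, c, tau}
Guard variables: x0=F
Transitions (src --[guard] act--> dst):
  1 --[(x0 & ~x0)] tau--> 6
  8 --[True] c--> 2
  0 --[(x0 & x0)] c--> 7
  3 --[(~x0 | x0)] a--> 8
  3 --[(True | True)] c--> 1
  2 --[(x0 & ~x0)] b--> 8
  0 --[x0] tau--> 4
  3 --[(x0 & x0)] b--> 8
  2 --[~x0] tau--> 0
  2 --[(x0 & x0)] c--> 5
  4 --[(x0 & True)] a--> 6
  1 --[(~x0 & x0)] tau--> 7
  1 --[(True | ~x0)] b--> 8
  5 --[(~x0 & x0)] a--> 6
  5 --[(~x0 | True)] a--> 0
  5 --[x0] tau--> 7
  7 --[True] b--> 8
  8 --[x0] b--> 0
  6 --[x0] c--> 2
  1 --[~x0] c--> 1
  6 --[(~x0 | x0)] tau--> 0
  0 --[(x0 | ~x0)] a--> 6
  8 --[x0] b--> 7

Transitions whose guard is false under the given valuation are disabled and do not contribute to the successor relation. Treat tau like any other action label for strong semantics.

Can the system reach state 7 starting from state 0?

10 transition(s) survive guard evaluation.
L0 = {0}
L1 = {6}  total {0,6}
Reachable = {0,6}

Answer: UNREACHABLE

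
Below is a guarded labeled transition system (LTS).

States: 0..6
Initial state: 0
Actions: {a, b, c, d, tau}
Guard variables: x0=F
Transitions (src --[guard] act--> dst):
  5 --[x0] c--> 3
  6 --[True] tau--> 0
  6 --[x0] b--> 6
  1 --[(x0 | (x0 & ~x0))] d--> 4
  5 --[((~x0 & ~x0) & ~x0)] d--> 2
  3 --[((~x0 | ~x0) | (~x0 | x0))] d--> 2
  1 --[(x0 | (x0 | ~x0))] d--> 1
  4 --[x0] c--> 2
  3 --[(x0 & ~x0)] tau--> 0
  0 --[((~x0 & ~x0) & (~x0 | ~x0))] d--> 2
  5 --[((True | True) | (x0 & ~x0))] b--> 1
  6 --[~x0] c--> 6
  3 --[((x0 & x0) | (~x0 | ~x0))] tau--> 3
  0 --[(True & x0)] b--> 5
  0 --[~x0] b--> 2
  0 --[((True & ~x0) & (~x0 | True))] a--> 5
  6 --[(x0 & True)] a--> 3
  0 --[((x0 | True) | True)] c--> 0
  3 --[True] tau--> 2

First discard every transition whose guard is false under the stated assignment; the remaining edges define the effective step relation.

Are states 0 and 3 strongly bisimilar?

Answer: NOT BISIMILAR

Analysis:
Refine partition for ~:
  π0 = {{0,1,2,3,4,5,6}}
  π1 = {{0},{1},{2,4},{3},{5},{6}}
stable after 2 split(s): 6 block(s)
class of 0: {0}; class of 3: {3}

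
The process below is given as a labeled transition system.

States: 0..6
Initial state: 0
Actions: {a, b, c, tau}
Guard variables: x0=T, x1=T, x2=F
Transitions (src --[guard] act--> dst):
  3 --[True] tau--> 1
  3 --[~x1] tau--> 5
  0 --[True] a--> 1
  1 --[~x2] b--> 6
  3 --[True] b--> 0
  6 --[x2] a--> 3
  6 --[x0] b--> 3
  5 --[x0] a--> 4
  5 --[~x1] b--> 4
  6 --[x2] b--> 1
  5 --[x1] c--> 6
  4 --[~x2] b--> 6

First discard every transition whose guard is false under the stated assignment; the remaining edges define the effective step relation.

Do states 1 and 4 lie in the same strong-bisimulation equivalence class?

Compute ~ classes (split until stable):
  P[0] = {{0,1,2,3,4,5,6}}
  P[1] = {{0},{1,4,6},{2},{3},{5}}
  P[2] = {{0},{1,4},{2},{3},{5},{6}}
6 equivalence class(es) (converged in 3)
class of 1: {1,4}; class of 4: {1,4}

Answer: BISIMILAR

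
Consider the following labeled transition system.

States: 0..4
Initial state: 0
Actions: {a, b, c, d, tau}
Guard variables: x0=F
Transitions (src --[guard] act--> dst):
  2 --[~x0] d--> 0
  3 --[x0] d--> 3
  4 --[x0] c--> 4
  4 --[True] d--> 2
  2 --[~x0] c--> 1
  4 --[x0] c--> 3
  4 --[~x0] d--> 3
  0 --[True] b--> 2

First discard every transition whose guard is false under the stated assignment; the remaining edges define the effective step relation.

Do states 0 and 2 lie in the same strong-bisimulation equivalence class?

Compute ~ classes (split until stable):
  round 0: {{0,1,2,3,4}}
  round 1: {{0},{1,3},{2},{4}}
stable after 2 split(s): 4 block(s)
[0]={0}  [2]={2}

Answer: NOT BISIMILAR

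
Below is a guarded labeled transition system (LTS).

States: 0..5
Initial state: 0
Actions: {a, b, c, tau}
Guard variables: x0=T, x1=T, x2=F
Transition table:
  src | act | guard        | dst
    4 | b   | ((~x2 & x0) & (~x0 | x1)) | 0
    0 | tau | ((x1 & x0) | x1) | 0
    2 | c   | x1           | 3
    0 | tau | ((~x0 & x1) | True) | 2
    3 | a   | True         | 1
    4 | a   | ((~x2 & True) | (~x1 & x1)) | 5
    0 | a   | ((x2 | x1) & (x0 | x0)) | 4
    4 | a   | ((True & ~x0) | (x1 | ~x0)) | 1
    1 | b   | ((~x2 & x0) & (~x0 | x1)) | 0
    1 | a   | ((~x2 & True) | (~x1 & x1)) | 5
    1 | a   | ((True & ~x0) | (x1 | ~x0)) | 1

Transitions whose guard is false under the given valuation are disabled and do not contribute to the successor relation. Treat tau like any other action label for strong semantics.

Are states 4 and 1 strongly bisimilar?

Answer: BISIMILAR

Analysis:
Compute ~ classes (split until stable):
  π0 = {{0,1,2,3,4,5}}
  π1 = {{0},{1,4},{2},{3},{5}}
5 equivalence class(es) (converged in 2)
4∈{1,4}, 1∈{1,4}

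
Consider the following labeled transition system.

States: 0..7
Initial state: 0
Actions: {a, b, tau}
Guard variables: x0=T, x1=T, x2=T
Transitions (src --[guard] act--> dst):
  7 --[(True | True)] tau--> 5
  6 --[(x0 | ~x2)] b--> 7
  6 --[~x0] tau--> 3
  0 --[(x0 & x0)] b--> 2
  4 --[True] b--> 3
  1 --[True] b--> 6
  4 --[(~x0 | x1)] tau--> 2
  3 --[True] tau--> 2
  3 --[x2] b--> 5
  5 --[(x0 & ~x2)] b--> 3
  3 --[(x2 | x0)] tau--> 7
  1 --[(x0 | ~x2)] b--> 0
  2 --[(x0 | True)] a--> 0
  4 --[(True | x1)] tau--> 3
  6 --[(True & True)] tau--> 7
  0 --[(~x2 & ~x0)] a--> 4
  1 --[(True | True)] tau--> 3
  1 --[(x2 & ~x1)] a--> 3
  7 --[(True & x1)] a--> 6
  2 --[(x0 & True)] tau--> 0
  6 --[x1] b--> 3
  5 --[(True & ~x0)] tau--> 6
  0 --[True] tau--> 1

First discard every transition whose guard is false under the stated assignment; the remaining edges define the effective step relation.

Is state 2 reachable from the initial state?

After dropping false guards: 18 live edges.
L0 = {0}
L1 = {1,2}  now seen {0,1,2}
L2 = {3,6}  now seen {0,1,2,3,6}
L3 = {5,7}  now seen {0,1,2,3,5,6,7}
R = {0,1,2,3,5,6,7}
witness 2: b

Answer: REACHABLE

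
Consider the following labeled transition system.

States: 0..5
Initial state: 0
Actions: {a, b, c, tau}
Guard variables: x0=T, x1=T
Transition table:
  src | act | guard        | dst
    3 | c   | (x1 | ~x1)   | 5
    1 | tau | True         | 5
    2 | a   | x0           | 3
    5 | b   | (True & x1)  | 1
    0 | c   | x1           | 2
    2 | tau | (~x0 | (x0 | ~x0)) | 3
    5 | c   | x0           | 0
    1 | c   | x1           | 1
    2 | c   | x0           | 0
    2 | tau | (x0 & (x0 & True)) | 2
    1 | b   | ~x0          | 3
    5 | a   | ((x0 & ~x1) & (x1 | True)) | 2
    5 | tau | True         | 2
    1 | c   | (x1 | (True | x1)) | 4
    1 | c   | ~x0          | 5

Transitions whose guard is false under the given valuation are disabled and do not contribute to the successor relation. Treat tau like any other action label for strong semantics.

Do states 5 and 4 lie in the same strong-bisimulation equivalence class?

Answer: NOT BISIMILAR

Analysis:
Refine partition for ~:
  π0 = {{0,1,2,3,4,5}}
  π1 = {{0,3},{1},{2},{4},{5}}
  π2 = {{0},{1},{2},{3},{4},{5}}
Fixed point at round 3; 6 class(es).
class of 5: {5}; class of 4: {4}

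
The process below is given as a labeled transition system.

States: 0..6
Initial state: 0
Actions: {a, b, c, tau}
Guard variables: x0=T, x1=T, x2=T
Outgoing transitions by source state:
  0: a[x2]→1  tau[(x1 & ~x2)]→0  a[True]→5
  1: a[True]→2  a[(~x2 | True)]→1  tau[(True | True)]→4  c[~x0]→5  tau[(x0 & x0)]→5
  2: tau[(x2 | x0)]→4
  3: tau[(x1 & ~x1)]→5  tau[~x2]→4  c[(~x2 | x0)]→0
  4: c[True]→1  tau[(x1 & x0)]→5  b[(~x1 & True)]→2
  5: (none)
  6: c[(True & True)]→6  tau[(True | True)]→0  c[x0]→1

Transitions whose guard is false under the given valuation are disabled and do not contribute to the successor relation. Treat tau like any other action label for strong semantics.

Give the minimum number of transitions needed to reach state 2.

Answer: 2

Working:
BFS to 2:
  L0 = {0}
  L1 = {1,5}
  L2 = {2,4}
first hit 2 at d=2 via a·a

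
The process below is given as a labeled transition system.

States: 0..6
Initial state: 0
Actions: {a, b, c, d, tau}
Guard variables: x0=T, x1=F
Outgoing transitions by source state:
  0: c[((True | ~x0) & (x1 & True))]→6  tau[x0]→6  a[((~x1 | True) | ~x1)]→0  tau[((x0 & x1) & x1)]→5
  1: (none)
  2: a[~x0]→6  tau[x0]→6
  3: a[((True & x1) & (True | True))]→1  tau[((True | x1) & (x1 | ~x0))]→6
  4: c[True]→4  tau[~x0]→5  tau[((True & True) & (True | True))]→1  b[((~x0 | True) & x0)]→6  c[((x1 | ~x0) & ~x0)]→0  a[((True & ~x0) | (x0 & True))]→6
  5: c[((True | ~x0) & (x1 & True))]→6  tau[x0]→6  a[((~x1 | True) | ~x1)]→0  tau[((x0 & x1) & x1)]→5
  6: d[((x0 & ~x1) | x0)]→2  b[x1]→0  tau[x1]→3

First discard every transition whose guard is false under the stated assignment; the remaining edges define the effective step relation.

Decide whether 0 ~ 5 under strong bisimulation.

Answer: BISIMILAR

Trace:
Refine partition for ~:
  P[0] = {{0,1,2,3,4,5,6}}
  P[1] = {{0,5},{1,3},{2},{4},{6}}
5 equivalence class(es) (converged in 2)
0∈{0,5}, 5∈{0,5}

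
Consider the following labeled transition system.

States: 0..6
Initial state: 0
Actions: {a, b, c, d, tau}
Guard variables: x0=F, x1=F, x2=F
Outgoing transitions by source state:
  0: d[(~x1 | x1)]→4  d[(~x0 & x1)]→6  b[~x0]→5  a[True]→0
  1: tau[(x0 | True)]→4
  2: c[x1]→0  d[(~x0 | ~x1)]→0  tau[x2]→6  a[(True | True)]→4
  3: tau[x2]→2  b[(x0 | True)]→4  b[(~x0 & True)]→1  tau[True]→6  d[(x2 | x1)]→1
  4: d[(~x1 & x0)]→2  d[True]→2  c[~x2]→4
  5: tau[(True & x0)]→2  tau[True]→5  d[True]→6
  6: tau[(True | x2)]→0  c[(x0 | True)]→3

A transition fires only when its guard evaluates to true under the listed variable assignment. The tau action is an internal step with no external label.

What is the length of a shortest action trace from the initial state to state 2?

Answer: 2

Trace:
BFS to 2:
  depth 0: {0}
  depth 1: {4,5}
  depth 2: {2,6}
2 enters at depth 2; path d·d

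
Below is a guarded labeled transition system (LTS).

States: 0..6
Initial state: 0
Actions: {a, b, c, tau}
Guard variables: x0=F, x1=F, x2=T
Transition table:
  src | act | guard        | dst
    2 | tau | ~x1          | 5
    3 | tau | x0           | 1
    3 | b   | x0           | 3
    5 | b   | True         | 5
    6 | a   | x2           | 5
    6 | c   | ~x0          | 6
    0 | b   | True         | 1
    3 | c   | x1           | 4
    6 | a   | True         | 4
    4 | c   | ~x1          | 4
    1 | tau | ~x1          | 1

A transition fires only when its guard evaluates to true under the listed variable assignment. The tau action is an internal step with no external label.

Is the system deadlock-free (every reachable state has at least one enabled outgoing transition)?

Answer: DEADLOCK-FREE

Working:
Reach set: {0,1}
  0: b→1  [deg 1]
  1: tau→1  [deg 1]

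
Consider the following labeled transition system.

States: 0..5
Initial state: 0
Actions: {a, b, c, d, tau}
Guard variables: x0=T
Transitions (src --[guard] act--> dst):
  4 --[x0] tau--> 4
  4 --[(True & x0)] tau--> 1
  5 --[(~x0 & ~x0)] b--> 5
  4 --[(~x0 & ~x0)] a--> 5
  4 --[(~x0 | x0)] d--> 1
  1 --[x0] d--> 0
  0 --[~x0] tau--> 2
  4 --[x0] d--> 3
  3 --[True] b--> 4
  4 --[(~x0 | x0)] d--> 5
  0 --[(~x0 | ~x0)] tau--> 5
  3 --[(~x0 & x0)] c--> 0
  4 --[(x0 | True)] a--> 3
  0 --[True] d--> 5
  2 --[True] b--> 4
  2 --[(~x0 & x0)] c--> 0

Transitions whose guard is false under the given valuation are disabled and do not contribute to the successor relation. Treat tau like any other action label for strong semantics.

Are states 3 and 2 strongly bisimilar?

Refine partition for ~:
  π0 = {{0,1,2,3,4,5}}
  π1 = {{0,1},{2,3},{4},{5}}
  π2 = {{0},{1},{2,3},{4},{5}}
5 equivalence class(es) (converged in 3)
[3]={2,3}  [2]={2,3}

Answer: BISIMILAR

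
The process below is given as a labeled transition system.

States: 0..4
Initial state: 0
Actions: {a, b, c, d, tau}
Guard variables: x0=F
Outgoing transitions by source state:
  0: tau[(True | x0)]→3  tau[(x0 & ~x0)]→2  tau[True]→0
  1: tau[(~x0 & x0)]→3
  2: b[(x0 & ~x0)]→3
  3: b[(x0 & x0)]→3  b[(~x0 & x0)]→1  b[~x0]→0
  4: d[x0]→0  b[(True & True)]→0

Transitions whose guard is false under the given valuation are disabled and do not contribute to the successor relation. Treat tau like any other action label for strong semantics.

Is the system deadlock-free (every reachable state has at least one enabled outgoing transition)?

Answer: DEADLOCK-FREE

Working:
Reachable = {0,3}
  0: tau→0  tau→3  [2 out]
  3: b→0  [1 out]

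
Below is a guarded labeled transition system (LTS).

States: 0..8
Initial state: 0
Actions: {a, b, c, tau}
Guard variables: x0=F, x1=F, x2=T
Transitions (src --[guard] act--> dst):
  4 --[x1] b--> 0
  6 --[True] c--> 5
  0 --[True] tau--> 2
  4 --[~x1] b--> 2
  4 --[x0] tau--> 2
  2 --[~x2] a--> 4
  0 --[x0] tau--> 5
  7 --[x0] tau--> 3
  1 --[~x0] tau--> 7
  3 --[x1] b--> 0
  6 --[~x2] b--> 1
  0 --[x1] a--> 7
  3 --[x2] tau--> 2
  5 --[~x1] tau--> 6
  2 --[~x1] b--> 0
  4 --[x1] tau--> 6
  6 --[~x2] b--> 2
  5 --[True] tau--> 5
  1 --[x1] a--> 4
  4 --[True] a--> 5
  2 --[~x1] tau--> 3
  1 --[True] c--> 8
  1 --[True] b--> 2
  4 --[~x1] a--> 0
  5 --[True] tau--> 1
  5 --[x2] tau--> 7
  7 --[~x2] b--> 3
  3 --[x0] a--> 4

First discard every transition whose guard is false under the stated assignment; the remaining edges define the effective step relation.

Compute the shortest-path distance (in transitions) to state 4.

Answer: UNREACHABLE

Trace:
BFS to 4:
  depth 0: {0}
  depth 1: {2}
  depth 2: {3}
4 never appears.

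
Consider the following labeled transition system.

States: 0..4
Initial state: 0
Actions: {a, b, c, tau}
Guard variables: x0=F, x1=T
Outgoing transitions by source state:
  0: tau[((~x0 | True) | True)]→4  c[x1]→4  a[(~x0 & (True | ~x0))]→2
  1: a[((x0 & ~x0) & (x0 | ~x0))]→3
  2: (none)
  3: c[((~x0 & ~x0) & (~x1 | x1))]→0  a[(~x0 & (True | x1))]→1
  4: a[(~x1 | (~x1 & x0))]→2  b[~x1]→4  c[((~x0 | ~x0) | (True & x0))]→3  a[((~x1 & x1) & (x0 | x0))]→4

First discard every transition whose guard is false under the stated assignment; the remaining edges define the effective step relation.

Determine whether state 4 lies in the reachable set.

Answer: REACHABLE

Trace:
6 transition(s) survive guard evaluation.
Layer 0: {0}
Layer 1: {2,4}  now seen {0,2,4}
Layer 2: {3}  now seen {0,2,3,4}
Layer 3: {1}  now seen {0,1,2,3,4}
Reachable = {0,1,2,3,4}
witness 4: tau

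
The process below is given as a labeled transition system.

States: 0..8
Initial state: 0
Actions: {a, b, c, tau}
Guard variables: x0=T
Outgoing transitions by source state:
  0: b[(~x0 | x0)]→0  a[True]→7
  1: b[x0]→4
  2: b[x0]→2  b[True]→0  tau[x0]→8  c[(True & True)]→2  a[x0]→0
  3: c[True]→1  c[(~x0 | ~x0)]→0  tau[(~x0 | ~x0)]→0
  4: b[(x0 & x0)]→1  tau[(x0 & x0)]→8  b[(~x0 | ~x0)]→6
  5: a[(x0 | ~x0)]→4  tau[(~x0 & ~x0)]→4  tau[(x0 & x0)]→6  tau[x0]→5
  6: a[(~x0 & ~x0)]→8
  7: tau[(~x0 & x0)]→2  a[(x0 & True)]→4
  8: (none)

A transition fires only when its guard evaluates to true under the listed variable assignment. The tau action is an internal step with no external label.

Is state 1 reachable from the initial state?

Answer: REACHABLE

Analysis:
After dropping false guards: 15 live edges.
depth 0: {0}
depth 1: {7}  cumulative {0,7}
depth 2: {4}  cumulative {0,4,7}
depth 3: {1,8}  cumulative {0,1,4,7,8}
Reachable = {0,1,4,7,8}
trace reaching 1: a·a·b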